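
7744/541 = 14 + 170/541 ≈ 14.31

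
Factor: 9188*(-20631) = -1*2^2*3^1*13^1*23^2*2297^1 = -189557628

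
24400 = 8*3050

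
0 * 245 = 0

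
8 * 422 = 3376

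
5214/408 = 869/68≈12.78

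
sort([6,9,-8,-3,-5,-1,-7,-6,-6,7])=[-8,-7,-6,-6,-5,-3,-1,6,7,9]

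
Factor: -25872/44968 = -1 * 2^1 * 3^1 * 7^1 * 73^ (-1) = -42/73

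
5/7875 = 1/1575 ≈ 0.000635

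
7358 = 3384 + 3974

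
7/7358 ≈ 0.000951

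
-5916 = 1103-7019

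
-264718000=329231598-593949598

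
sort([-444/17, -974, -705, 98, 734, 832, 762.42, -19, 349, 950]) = [-974, -705, -444/17, -19, 98, 349, 734, 762.42, 832, 950]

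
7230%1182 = 138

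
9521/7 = 1360 + 1/7 ≈ 1360.14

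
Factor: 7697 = 43^1*179^1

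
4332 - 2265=2067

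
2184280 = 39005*56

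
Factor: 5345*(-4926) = -1*2^1*3^1*5^1*821^1*1069^1 = -26329470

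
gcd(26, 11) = 1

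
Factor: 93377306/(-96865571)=-1*2^1*4244423^1*8805961^(-1)=-8488846/8805961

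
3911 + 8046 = 11957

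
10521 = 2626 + 7895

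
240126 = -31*(-7746)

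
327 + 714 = 1041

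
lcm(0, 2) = 0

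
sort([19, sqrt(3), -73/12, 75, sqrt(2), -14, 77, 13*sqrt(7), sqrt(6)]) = [-14, -73/12, sqrt(2), sqrt(3), sqrt(6), 19, 13*sqrt(7), 75, 77]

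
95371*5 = 476855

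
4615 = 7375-2760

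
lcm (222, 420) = 15540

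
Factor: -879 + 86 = -1*13^1*61^1 = -793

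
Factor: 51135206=2^1 * 25567603^1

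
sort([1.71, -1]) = [-1, 1.71]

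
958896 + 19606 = 978502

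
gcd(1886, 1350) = 2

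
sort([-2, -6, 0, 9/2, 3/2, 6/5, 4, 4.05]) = [-6, -2, 0, 6/5, 3/2, 4, 4.05, 9/2]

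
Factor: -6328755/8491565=-1*3^2*140639^1*1698313^(-1)=-1265751/1698313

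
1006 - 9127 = -8121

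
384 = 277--107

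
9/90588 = 3/30196 ≈ 0.0000994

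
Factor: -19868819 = -1*19868819^1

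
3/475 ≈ 0.00632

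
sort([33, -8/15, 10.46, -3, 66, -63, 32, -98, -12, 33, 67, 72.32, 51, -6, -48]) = [-98, -63, -48, -12, -6, -3, -8/15, 10.46, 32, 33, 33, 51, 66, 67, 72.32]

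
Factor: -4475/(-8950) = 2^(-1) = 1/2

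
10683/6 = 1780 + 1/2 = 1780.50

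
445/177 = 2 + 91/177 ≈ 2.51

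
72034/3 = 24011 + 1/3 ≈ 24011.33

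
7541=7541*1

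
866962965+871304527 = 1738267492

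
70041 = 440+69601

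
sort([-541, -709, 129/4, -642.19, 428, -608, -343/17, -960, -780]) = [-960, -780, -709, -642.19, -608, -541, -343/17, 129/4, 428]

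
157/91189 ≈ 0.00172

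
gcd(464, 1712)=16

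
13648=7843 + 5805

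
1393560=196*7110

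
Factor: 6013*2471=7^2*353^1*859^1=14858123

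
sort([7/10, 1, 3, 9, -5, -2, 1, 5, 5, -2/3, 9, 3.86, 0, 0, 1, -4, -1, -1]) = [-5, -4, -2, -1, -1, -2/3, 0, 0, 7/10, 1, 1, 1, 3, 3.86, 5, 5, 9, 9]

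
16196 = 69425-53229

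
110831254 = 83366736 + 27464518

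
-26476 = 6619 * (-4)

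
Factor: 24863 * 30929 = 23^2 * 47^1 * 157^1 * 197^1 = 768987727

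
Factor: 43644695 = 5^1*17^1*463^1*1109^1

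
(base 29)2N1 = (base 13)10BA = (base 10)2350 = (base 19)69D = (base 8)4456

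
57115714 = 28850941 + 28264773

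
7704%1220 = 384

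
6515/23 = 283 + 6/23 ≈ 283.26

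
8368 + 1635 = 10003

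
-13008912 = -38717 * 336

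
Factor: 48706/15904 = 2^(-4)*7^2 = 49/16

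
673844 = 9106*74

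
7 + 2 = 9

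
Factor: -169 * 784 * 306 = -1 * 2^5 * 3^2 * 7^2 * 13^2 * 17^1 = -40543776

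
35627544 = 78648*453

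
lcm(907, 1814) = 1814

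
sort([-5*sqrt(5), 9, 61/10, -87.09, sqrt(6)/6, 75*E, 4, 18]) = [-87.09, -5*sqrt(5), sqrt(6)/6, 4, 61/10, 9, 18, 75*E]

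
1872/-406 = -936/203 ≈ -4.61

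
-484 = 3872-4356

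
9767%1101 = 959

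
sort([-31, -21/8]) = [-31, -21/8]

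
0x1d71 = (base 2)1110101110001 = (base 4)1311301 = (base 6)54521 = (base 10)7537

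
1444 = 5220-3776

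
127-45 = 82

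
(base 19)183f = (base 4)2121123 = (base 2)10011001011011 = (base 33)90i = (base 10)9819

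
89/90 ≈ 0.989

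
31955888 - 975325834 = -943369946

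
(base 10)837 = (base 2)1101000101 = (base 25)18c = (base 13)4c5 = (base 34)ol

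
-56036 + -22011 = -78047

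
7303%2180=763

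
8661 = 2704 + 5957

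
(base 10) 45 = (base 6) 113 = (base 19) 27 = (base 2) 101101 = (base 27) 1i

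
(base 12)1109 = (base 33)1o0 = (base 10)1881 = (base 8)3531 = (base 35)1iq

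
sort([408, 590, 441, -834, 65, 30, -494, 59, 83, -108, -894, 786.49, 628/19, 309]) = [-894, -834, -494, -108, 30, 628/19, 59, 65, 83, 309, 408, 441, 590, 786.49]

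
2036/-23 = -88 - 12/23 ≈ -88.52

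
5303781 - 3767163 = 1536618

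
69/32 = 2 + 5/32 ≈ 2.16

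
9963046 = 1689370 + 8273676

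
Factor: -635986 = -1 * 2^1 * 13^1 * 61^1 * 401^1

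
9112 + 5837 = 14949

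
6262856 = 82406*76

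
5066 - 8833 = -3767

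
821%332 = 157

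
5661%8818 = 5661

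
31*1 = 31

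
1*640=640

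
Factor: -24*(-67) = 2^3*3^1*67^1 = 1608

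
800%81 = 71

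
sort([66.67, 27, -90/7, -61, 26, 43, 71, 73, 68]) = [-61, -90/7, 26, 27, 43, 66.67, 68, 71, 73]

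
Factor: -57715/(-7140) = 2^(-2)*3^(-1)*97^1 = 97/12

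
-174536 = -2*87268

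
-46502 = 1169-47671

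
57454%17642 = 4528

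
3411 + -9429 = -6018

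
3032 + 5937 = 8969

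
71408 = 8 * 8926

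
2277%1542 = 735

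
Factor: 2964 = 2^2*3^1*13^1*19^1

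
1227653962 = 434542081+793111881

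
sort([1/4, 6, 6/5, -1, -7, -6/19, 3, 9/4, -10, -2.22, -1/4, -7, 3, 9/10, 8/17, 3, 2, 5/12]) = [-10, -7, -7, -2.22, -1, -6/19, -1/4, 1/4, 5/12, 8/17, 9/10, 6/5, 2, 9/4, 3, 3, 3, 6]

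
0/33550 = 0 = 0.00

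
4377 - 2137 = 2240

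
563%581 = 563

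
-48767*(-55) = 2682185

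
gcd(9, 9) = 9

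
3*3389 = 10167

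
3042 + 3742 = 6784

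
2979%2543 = 436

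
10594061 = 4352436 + 6241625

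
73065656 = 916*79766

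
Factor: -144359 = -1*241^1*599^1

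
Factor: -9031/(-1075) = 5^(-2)*11^1*43^(-1)*821^1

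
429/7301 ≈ 0.0588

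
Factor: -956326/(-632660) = 2^(-1) * 5^(-1) * 83^1 * 823^1 * 4519^(-1) = 68309/45190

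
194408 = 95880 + 98528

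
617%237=143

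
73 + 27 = 100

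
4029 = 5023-994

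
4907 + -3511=1396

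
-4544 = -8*568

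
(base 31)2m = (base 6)220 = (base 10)84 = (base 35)2e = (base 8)124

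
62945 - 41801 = 21144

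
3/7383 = 1/2461 ≈ 0.000406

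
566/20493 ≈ 0.0276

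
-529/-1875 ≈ 0.282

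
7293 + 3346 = 10639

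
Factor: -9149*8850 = -1*2^1*3^1*5^2*7^1*59^1*1307^1 = -80968650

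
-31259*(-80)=2500720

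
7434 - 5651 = 1783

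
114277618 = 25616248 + 88661370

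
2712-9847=-7135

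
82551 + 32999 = 115550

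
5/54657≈0.0000915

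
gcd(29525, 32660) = 5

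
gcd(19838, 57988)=1526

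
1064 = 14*76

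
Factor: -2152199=-1 * 7^1 * 131^1 * 2347^1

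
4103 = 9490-5387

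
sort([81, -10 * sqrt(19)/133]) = [-10 * sqrt(19)/133, 81]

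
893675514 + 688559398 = 1582234912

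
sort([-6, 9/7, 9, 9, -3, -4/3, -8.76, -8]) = [-8.76, -8, -6, -3, -4/3, 9/7, 9, 9]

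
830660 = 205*4052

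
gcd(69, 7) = 1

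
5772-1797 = 3975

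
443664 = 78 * 5688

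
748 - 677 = 71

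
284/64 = 71/16 ≈ 4.44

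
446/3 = 148 + 2/3 ≈ 148.67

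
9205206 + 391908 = 9597114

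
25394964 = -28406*(-894) 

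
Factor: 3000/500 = 2^1 * 3^1 = 6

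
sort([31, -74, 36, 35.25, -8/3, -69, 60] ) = [-74, -69, -8/3, 31, 35.25, 36, 60] 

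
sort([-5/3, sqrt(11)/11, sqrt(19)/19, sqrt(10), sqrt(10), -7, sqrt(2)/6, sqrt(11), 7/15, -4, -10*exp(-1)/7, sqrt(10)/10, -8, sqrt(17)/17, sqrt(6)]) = [-8, -7, -4, -5/3, -10*exp(-1)/7, sqrt(19)/19, sqrt(2)/6, sqrt(17)/17, sqrt(11)/11, sqrt(10)/10, 7/15, sqrt(6), sqrt(10), sqrt(10), sqrt(11)]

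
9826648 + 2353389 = 12180037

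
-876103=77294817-78170920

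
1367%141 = 98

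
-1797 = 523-2320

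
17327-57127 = -39800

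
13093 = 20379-7286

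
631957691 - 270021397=361936294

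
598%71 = 30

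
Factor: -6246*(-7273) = 2^1*3^2*7^1*347^1*1039^1 = 45427158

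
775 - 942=-167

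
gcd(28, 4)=4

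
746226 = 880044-133818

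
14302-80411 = -66109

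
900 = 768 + 132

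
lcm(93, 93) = 93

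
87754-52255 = 35499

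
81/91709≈0.000883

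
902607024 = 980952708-78345684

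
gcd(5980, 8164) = 52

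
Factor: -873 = -1*3^2*97^1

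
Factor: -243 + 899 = 2^4 * 41^1 = 656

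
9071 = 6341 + 2730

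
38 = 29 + 9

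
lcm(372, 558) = 1116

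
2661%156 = 9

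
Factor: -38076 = -1 * 2^2 * 3^1 * 19^1 * 167^1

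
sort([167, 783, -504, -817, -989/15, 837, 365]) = [-817, -504, -989/15, 167, 365, 783, 837]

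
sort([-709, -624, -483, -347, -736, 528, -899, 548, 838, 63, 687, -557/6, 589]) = [-899, -736, -709, -624, -483, -347, -557/6, 63, 528, 548, 589, 687, 838]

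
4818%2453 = 2365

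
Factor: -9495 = -1 * 3^2 * 5^1 * 211^1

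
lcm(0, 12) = 0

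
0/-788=0=0.00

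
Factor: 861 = 3^1*7^1*41^1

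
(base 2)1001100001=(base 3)211120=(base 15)2a9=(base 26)nb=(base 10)609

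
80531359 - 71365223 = 9166136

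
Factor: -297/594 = -1*2^(-1) = -1/2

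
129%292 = 129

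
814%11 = 0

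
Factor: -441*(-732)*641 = 2^2*3^3*7^2*61^1*641^1 = 206922492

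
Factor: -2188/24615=-1 * 2^2 * 3^(-2) * 5^(-1)=-4/45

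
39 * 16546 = 645294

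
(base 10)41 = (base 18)25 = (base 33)18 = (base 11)38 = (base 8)51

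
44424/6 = 7404 = 7404.00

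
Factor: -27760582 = -1*2^1*37^2*10139^1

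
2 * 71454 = 142908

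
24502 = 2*12251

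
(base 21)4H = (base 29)3E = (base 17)5G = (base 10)101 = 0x65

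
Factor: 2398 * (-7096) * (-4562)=2^5 * 11^1 * 109^1 * 887^1 * 2281^1=77627940896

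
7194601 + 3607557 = 10802158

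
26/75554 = 13/37777 ≈ 0.000344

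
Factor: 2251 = 2251^1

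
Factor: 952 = 2^3*7^1*17^1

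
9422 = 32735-23313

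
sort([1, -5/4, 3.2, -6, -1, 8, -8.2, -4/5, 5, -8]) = [-8.2, -8, -6, -5/4, -1, -4/5, 1, 3.2, 5, 8]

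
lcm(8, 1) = 8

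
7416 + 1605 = 9021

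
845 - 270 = 575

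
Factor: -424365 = -1*3^1*5^1*19^1*1489^1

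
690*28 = 19320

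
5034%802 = 222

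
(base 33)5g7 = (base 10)5980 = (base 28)7hg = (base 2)1011101011100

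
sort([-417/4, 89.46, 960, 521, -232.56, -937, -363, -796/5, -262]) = [-937, -363, -262, -232.56, -796/5, -417/4, 89.46, 521, 960]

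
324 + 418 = 742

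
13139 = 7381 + 5758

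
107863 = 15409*7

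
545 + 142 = 687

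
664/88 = 7 + 6/11 ≈ 7.55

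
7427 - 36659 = -29232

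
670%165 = 10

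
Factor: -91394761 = -1*91394761^1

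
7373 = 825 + 6548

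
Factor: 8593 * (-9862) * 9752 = -1 * 2^4 * 13^1 * 23^1 * 53^1 * 661^1 * 4931^1 = -826425106832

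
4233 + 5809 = 10042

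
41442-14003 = 27439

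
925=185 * 5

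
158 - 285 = -127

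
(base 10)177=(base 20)8h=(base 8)261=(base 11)151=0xb1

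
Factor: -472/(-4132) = 2^1*59^1*1033^(-1) = 118/1033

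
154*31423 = 4839142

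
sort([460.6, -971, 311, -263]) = [-971, -263, 311, 460.6]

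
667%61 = 57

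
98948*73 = 7223204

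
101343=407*249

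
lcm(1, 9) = 9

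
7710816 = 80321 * 96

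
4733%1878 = 977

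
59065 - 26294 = 32771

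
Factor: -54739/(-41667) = 3^(-1) * 17^(-1) * 67^1 = 67/51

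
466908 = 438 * 1066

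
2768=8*346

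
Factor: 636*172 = 2^4*3^1*43^1*53^1 = 109392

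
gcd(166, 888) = 2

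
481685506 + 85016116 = 566701622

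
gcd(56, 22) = 2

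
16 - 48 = -32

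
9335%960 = 695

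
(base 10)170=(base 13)101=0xaa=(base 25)6k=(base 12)122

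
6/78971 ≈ 0.0000760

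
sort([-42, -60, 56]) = [-60, -42, 56]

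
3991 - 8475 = -4484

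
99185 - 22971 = 76214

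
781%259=4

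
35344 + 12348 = 47692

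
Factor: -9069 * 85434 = -1 * 2^1 * 3^2 * 29^1 * 491^1 * 3023^1 = -774800946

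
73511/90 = 816 + 71/90 ≈ 816.79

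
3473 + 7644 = 11117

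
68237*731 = 49881247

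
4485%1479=48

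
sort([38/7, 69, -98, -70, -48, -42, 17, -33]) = [-98, -70, -48, -42, -33, 38/7, 17, 69]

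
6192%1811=759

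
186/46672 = 93/23336 ≈ 0.00399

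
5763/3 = 1921 = 1921.00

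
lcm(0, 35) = 0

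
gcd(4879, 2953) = 1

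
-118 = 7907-8025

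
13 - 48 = -35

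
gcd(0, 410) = 410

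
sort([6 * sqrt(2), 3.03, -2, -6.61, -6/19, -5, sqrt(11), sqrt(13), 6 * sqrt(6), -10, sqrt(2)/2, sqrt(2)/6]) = [-10, -6.61, -5, -2, -6/19, sqrt(2)/6, sqrt(2)/2, 3.03, sqrt(11), sqrt(13), 6 * sqrt(2), 6 * sqrt(6)]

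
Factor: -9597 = -1 * 3^1 * 7^1 * 457^1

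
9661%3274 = 3113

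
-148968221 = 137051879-286020100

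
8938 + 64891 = 73829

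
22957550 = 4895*4690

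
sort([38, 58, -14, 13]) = [-14, 13, 38, 58]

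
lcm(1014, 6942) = 90246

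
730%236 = 22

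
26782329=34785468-8003139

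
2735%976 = 783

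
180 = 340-160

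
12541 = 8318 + 4223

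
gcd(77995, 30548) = 1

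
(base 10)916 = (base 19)2a4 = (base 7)2446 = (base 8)1624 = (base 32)sk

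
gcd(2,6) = 2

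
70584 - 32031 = 38553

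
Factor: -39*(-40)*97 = 2^3*3^1*5^1*13^1*97^1 = 151320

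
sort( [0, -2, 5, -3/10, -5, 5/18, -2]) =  [-5, -2, -2, -3/10, 0, 5/18, 5]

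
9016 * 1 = 9016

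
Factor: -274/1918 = -1*7^(-1) = -1/7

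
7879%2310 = 949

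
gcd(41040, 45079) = 1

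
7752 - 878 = 6874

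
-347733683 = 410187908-757921591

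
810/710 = 81/71 ≈ 1.14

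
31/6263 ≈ 0.00495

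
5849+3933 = 9782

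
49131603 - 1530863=47600740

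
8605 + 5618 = 14223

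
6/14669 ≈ 0.000409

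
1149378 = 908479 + 240899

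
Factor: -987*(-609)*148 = 2^2*3^2*7^2*29^1*37^1*47^1 = 88960284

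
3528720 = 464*7605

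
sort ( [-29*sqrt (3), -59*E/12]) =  [-29*sqrt (3), -59*E/12]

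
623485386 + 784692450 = 1408177836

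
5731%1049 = 486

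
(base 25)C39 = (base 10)7584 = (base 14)2A9A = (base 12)4480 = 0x1DA0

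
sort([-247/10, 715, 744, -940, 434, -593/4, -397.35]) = [-940, -397.35, -593/4, -247/10, 434, 715, 744]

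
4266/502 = 2133/251 ≈ 8.50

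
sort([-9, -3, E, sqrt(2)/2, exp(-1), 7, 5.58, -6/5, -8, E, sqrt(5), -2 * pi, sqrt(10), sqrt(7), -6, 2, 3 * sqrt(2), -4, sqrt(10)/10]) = [-9, -8, -2 * pi, -6, -4, -3, -6/5, sqrt(10)/10, exp(-1), sqrt(2)/2, 2, sqrt(5), sqrt(7), E, E, sqrt(10), 3 * sqrt(2), 5.58, 7]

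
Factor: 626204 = 2^2*89^1*1759^1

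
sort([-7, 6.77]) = [-7, 6.77]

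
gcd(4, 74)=2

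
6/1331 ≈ 0.00451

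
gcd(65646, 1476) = 18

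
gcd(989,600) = 1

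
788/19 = 41 + 9/19 ≈ 41.47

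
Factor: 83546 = 2^1*37^1*1129^1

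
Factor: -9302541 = -1 * 3^1 * 3100847^1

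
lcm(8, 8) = 8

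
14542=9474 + 5068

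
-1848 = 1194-3042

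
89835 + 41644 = 131479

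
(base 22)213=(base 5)12433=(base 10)993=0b1111100001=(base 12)6a9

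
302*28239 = 8528178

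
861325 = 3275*263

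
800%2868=800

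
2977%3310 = 2977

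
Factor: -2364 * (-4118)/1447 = 2^3 * 3^1 * 29^1 * 71^1 * 197^1 * 1447^(-1) = 9734952/1447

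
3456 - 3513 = -57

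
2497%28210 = 2497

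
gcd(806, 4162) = 2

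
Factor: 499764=2^2 * 3^1 * 41647^1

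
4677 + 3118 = 7795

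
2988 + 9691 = 12679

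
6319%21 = 19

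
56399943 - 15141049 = 41258894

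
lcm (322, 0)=0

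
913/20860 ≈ 0.0438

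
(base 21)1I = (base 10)39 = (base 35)14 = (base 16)27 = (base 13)30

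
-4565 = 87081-91646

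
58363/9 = 6484+7/9 ≈ 6484.78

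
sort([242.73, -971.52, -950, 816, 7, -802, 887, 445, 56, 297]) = [-971.52, -950, -802, 7, 56, 242.73, 297, 445, 816, 887]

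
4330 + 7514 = 11844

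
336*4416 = 1483776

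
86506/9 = 9611 + 7/9 ≈ 9611.78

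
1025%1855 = 1025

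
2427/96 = 25 + 9/32 ≈ 25.28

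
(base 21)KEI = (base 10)9132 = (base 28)BI4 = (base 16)23AC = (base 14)3484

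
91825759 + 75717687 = 167543446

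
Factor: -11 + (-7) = -1*2^1*3^2 = -18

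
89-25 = 64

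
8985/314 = 28 + 193/314 ≈ 28.61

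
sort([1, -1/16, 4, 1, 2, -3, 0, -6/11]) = [-3, -6/11, -1/16, 0, 1, 1, 2, 4]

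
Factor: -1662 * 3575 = -1 * 2^1 * 3^1 * 5^2 * 11^1 * 13^1 * 277^1 = -5941650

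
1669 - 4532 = -2863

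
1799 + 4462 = 6261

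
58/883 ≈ 0.0657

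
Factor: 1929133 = 311^1 * 6203^1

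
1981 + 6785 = 8766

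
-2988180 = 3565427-6553607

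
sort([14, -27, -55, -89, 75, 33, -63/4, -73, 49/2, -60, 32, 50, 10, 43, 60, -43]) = [-89, -73, -60, -55, -43, -27, -63/4, 10, 14, 49/2, 32, 33, 43, 50, 60, 75]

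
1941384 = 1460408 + 480976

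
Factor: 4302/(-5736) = -1*2^(-2)*3^1 = -3/4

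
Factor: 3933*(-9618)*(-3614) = 2^2*3^3*7^1*13^1*19^1*23^1*139^1*229^1 = 136708924716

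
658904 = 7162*92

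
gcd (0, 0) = 0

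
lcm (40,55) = 440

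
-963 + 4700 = 3737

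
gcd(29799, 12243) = 231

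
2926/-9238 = -1463/4619 ≈ -0.317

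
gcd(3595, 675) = 5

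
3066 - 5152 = -2086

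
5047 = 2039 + 3008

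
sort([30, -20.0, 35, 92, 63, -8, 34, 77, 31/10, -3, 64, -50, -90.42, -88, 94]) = [-90.42, -88, -50, -20.0, -8, -3, 31/10, 30, 34, 35, 63, 64, 77, 92, 94]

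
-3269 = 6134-9403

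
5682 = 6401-719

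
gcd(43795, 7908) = 1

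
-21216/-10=10608/5=2121.60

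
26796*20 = 535920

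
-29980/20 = -1499 = -1499.00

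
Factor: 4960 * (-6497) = -1 * 2^5 * 5^1 * 31^1 * 73^1 * 89^1 = -32225120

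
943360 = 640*1474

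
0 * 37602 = 0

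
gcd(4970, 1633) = 71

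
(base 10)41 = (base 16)29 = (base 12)35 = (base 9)45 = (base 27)1e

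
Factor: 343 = 7^3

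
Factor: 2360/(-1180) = -1*2^1 = -2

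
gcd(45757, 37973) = 1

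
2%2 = 0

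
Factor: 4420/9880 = 2^(-1)*17^1*19^(-1) = 17/38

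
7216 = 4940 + 2276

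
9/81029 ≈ 0.000111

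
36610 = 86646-50036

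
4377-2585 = 1792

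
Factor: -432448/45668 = -1*2^4*7^(-2)*29^1 = -464/49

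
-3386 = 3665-7051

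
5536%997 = 551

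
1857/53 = 35 + 2/53 ≈ 35.04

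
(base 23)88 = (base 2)11000000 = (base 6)520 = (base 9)233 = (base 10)192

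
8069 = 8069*1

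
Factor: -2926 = -1*2^1*7^1*11^1*19^1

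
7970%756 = 410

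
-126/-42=3=3.00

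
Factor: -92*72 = -1*2^5*3^2*23^1 = -6624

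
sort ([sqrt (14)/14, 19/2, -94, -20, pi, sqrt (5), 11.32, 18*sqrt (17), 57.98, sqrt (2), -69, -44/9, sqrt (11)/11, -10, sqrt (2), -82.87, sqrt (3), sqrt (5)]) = [-94, -82.87, -69, -20, -10, -44/9, sqrt (14)/14, sqrt (11)/11, sqrt (2), sqrt (2), sqrt (3), sqrt (5), sqrt (5), pi, 19/2, 11.32, 57.98, 18*sqrt (17)]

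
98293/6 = 16382 + 1/6 ≈ 16382.17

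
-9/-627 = 3/209 ≈ 0.0144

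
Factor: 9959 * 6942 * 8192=2^14 * 3^1 * 13^1 * 23^1 * 89^1 * 433^1=566357016576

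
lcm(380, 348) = 33060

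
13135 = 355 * 37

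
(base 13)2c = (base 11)35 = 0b100110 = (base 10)38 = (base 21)1h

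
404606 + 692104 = 1096710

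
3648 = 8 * 456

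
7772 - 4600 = 3172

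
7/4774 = 1/682 ≈ 0.00147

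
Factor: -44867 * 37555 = -1 * 5^1 * 7^1 * 29^1 * 37^1 * 44867^1 = -1684980185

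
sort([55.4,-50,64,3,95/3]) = [-50,3,95/3,55.4,64]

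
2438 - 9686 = -7248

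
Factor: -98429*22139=-1*13^2*131^1*98429^1=-2179119631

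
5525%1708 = 401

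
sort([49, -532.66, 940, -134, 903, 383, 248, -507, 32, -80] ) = [-532.66, -507, -134, -80, 32, 49, 248, 383, 903, 940] 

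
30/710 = 3/71 ≈ 0.0423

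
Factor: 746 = 2^1 * 373^1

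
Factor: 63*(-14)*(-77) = 2^1*3^2*7^3*11^1 = 67914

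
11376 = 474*24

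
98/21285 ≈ 0.00460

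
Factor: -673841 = -1*7^1*96263^1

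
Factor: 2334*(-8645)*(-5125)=2^1*3^1*5^4*7^1*13^1*19^1*41^1*389^1=103409328750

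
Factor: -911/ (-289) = 17^ (-2) * 911^1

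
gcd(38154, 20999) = 1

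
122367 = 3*40789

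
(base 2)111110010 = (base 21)12f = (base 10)498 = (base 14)278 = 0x1f2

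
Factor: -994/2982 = -1*3^(-1) = -1/3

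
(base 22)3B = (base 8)115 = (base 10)77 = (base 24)35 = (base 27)2N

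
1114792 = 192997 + 921795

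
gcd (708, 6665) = 1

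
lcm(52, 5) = 260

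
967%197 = 179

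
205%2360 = 205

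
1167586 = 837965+329621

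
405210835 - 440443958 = -35233123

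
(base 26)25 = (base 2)111001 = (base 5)212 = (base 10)57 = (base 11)52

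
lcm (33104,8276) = 33104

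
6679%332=39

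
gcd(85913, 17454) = 1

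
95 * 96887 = 9204265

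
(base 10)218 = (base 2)11011010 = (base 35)68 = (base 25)8i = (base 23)9b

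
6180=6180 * 1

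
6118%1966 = 220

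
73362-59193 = 14169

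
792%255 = 27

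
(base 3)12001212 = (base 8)7157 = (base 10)3695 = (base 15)1165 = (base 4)321233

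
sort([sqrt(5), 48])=[sqrt(5), 48]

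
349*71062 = 24800638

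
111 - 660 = -549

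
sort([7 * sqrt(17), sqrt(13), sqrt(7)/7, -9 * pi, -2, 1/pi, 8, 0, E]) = [-9 * pi, -2, 0, 1/pi, sqrt(7)/7, E, sqrt(13), 8, 7 * sqrt(17)]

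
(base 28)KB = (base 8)1073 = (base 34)GR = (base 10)571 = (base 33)HA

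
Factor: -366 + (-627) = -1*3^1*331^1 = -993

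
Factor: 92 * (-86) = -1 * 2^3 * 23^1 * 43^1 = -7912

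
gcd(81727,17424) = 1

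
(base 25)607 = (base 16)ead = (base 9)5134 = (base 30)457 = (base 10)3757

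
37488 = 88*426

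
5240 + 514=5754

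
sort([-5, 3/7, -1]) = [-5, -1, 3/7]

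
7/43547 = 1/6221 ≈ 0.000161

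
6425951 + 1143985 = 7569936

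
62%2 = 0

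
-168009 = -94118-73891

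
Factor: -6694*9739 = -1*2^1*3347^1*9739^1 = -65192866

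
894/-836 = -447/418 ≈ -1.07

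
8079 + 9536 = 17615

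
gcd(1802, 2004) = 2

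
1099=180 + 919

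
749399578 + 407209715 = 1156609293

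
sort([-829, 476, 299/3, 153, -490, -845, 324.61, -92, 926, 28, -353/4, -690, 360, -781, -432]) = [-845, -829, -781, -690, -490, -432, -92, -353/4, 28, 299/3, 153, 324.61, 360, 476, 926]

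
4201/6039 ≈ 0.696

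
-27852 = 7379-35231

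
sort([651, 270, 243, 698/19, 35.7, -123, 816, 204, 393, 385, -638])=[-638, -123, 35.7, 698/19, 204, 243, 270, 385, 393, 651, 816]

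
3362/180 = 18 + 61/90≈18.68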